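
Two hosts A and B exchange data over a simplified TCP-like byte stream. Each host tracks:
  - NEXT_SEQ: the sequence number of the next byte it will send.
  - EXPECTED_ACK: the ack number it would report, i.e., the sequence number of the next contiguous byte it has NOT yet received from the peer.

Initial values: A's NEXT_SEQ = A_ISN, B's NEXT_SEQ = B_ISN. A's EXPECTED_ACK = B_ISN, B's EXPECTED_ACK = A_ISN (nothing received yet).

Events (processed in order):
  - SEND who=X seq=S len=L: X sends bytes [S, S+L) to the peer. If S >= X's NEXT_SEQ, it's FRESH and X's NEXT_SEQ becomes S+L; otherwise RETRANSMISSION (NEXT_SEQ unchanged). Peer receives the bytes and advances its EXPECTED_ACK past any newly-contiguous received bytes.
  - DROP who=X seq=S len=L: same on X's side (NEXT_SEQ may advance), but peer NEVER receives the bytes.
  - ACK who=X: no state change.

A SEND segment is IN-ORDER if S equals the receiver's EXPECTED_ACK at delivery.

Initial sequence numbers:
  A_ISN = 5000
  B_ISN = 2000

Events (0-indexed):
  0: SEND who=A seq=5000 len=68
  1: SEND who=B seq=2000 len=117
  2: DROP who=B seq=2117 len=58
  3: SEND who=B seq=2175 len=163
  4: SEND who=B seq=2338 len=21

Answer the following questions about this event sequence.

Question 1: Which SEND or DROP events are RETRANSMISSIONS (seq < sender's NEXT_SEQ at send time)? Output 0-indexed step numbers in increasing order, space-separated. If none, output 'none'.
Answer: none

Derivation:
Step 0: SEND seq=5000 -> fresh
Step 1: SEND seq=2000 -> fresh
Step 2: DROP seq=2117 -> fresh
Step 3: SEND seq=2175 -> fresh
Step 4: SEND seq=2338 -> fresh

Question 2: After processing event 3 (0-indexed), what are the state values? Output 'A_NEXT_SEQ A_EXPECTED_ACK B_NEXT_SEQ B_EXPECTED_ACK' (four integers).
After event 0: A_seq=5068 A_ack=2000 B_seq=2000 B_ack=5068
After event 1: A_seq=5068 A_ack=2117 B_seq=2117 B_ack=5068
After event 2: A_seq=5068 A_ack=2117 B_seq=2175 B_ack=5068
After event 3: A_seq=5068 A_ack=2117 B_seq=2338 B_ack=5068

5068 2117 2338 5068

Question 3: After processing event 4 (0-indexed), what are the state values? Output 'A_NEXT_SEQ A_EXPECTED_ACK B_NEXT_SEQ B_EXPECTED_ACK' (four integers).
After event 0: A_seq=5068 A_ack=2000 B_seq=2000 B_ack=5068
After event 1: A_seq=5068 A_ack=2117 B_seq=2117 B_ack=5068
After event 2: A_seq=5068 A_ack=2117 B_seq=2175 B_ack=5068
After event 3: A_seq=5068 A_ack=2117 B_seq=2338 B_ack=5068
After event 4: A_seq=5068 A_ack=2117 B_seq=2359 B_ack=5068

5068 2117 2359 5068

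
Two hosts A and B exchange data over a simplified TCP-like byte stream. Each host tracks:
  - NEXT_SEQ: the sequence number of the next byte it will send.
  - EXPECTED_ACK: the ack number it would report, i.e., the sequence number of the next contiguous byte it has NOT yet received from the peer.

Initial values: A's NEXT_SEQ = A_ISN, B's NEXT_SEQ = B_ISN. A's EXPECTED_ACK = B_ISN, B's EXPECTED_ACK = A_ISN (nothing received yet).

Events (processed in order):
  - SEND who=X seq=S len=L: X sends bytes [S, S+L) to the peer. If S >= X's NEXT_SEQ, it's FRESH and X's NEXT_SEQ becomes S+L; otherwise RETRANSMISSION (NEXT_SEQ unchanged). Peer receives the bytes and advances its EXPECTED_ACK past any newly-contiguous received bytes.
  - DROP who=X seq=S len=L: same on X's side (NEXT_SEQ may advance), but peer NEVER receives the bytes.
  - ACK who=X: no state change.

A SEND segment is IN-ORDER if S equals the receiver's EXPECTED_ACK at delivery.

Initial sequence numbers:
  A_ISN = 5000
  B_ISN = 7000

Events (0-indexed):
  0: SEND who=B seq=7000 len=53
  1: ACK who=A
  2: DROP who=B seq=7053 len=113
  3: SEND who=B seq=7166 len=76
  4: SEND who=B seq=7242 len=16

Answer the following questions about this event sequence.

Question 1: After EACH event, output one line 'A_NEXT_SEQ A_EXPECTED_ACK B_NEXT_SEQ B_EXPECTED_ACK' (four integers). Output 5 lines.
5000 7053 7053 5000
5000 7053 7053 5000
5000 7053 7166 5000
5000 7053 7242 5000
5000 7053 7258 5000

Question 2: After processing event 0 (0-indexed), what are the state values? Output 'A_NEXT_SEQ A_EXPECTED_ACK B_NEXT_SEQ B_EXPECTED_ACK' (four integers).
After event 0: A_seq=5000 A_ack=7053 B_seq=7053 B_ack=5000

5000 7053 7053 5000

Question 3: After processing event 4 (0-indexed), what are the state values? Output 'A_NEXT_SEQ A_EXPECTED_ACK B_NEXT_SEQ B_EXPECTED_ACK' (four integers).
After event 0: A_seq=5000 A_ack=7053 B_seq=7053 B_ack=5000
After event 1: A_seq=5000 A_ack=7053 B_seq=7053 B_ack=5000
After event 2: A_seq=5000 A_ack=7053 B_seq=7166 B_ack=5000
After event 3: A_seq=5000 A_ack=7053 B_seq=7242 B_ack=5000
After event 4: A_seq=5000 A_ack=7053 B_seq=7258 B_ack=5000

5000 7053 7258 5000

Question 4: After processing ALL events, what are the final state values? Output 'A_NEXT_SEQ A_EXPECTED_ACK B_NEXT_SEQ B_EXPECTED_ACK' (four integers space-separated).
After event 0: A_seq=5000 A_ack=7053 B_seq=7053 B_ack=5000
After event 1: A_seq=5000 A_ack=7053 B_seq=7053 B_ack=5000
After event 2: A_seq=5000 A_ack=7053 B_seq=7166 B_ack=5000
After event 3: A_seq=5000 A_ack=7053 B_seq=7242 B_ack=5000
After event 4: A_seq=5000 A_ack=7053 B_seq=7258 B_ack=5000

Answer: 5000 7053 7258 5000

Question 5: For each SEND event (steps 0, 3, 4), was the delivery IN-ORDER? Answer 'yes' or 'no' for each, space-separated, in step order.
Answer: yes no no

Derivation:
Step 0: SEND seq=7000 -> in-order
Step 3: SEND seq=7166 -> out-of-order
Step 4: SEND seq=7242 -> out-of-order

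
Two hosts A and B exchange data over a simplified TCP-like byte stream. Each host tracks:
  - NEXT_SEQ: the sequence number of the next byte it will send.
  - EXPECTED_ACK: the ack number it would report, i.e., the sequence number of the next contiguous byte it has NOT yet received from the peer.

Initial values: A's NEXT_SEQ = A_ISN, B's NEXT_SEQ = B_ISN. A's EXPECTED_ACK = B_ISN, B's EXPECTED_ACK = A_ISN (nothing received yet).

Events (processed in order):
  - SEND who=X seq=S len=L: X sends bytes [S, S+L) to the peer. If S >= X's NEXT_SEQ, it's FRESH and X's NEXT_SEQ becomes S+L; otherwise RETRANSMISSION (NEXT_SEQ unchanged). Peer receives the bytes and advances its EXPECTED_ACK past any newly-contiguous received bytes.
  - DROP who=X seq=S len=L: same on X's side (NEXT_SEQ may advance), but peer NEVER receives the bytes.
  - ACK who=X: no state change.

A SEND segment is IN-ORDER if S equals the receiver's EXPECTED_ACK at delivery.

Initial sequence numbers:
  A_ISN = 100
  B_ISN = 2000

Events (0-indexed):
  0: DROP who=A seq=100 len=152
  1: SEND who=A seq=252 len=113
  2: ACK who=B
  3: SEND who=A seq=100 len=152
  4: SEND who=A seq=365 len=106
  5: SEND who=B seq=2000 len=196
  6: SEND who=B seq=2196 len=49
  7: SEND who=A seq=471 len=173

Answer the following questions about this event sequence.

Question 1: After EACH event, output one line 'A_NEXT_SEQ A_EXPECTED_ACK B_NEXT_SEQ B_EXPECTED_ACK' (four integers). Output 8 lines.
252 2000 2000 100
365 2000 2000 100
365 2000 2000 100
365 2000 2000 365
471 2000 2000 471
471 2196 2196 471
471 2245 2245 471
644 2245 2245 644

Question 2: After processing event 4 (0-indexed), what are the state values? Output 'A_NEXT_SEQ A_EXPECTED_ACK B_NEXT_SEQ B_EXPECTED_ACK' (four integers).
After event 0: A_seq=252 A_ack=2000 B_seq=2000 B_ack=100
After event 1: A_seq=365 A_ack=2000 B_seq=2000 B_ack=100
After event 2: A_seq=365 A_ack=2000 B_seq=2000 B_ack=100
After event 3: A_seq=365 A_ack=2000 B_seq=2000 B_ack=365
After event 4: A_seq=471 A_ack=2000 B_seq=2000 B_ack=471

471 2000 2000 471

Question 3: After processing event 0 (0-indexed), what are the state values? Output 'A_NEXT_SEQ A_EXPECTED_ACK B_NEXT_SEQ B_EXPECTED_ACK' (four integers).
After event 0: A_seq=252 A_ack=2000 B_seq=2000 B_ack=100

252 2000 2000 100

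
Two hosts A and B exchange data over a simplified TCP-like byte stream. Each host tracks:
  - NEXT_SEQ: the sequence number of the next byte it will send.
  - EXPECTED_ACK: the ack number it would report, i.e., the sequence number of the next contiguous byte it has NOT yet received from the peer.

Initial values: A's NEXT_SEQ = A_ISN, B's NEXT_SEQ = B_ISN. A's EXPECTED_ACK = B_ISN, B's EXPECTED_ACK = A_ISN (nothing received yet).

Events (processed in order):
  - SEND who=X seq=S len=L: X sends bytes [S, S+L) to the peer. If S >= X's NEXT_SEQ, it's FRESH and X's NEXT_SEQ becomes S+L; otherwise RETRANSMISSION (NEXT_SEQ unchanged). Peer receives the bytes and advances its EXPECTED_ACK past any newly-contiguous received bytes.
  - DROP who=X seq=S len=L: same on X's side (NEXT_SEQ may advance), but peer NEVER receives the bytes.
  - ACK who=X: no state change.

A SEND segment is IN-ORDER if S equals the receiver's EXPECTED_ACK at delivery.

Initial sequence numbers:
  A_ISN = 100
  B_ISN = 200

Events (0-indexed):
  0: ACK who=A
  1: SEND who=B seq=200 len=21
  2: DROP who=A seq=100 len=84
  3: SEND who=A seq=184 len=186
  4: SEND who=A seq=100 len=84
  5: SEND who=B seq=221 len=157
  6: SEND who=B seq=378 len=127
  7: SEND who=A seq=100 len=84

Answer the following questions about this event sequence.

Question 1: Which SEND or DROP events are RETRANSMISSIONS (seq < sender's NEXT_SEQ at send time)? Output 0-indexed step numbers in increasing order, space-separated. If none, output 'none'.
Answer: 4 7

Derivation:
Step 1: SEND seq=200 -> fresh
Step 2: DROP seq=100 -> fresh
Step 3: SEND seq=184 -> fresh
Step 4: SEND seq=100 -> retransmit
Step 5: SEND seq=221 -> fresh
Step 6: SEND seq=378 -> fresh
Step 7: SEND seq=100 -> retransmit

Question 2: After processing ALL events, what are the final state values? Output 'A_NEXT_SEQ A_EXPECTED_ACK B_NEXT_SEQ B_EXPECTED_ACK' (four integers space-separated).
After event 0: A_seq=100 A_ack=200 B_seq=200 B_ack=100
After event 1: A_seq=100 A_ack=221 B_seq=221 B_ack=100
After event 2: A_seq=184 A_ack=221 B_seq=221 B_ack=100
After event 3: A_seq=370 A_ack=221 B_seq=221 B_ack=100
After event 4: A_seq=370 A_ack=221 B_seq=221 B_ack=370
After event 5: A_seq=370 A_ack=378 B_seq=378 B_ack=370
After event 6: A_seq=370 A_ack=505 B_seq=505 B_ack=370
After event 7: A_seq=370 A_ack=505 B_seq=505 B_ack=370

Answer: 370 505 505 370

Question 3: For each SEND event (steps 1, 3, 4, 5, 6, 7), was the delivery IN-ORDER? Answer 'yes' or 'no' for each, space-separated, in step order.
Answer: yes no yes yes yes no

Derivation:
Step 1: SEND seq=200 -> in-order
Step 3: SEND seq=184 -> out-of-order
Step 4: SEND seq=100 -> in-order
Step 5: SEND seq=221 -> in-order
Step 6: SEND seq=378 -> in-order
Step 7: SEND seq=100 -> out-of-order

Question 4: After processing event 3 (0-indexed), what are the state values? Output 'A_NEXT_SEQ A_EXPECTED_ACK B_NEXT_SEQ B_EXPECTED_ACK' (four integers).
After event 0: A_seq=100 A_ack=200 B_seq=200 B_ack=100
After event 1: A_seq=100 A_ack=221 B_seq=221 B_ack=100
After event 2: A_seq=184 A_ack=221 B_seq=221 B_ack=100
After event 3: A_seq=370 A_ack=221 B_seq=221 B_ack=100

370 221 221 100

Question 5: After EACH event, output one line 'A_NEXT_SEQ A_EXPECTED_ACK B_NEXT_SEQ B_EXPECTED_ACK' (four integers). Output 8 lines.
100 200 200 100
100 221 221 100
184 221 221 100
370 221 221 100
370 221 221 370
370 378 378 370
370 505 505 370
370 505 505 370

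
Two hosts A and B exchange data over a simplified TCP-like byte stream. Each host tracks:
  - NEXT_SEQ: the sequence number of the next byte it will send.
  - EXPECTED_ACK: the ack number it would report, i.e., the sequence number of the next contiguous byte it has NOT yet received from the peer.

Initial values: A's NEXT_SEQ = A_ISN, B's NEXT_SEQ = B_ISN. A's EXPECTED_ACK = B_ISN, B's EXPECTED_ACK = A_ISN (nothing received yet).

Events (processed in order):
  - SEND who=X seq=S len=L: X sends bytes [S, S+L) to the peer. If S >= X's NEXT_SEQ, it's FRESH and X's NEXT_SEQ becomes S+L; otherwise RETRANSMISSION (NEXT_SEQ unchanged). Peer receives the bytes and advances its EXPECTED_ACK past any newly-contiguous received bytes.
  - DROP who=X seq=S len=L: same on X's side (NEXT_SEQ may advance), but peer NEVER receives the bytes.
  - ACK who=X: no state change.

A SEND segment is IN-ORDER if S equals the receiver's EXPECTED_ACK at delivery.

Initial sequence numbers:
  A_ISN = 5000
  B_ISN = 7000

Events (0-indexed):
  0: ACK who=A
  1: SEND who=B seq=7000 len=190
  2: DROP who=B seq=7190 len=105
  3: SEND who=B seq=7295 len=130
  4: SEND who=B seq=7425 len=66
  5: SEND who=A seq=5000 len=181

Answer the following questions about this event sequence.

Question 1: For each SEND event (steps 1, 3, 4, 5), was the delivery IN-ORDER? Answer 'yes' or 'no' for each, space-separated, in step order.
Answer: yes no no yes

Derivation:
Step 1: SEND seq=7000 -> in-order
Step 3: SEND seq=7295 -> out-of-order
Step 4: SEND seq=7425 -> out-of-order
Step 5: SEND seq=5000 -> in-order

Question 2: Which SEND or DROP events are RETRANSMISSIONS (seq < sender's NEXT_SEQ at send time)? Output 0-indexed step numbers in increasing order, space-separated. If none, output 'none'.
Step 1: SEND seq=7000 -> fresh
Step 2: DROP seq=7190 -> fresh
Step 3: SEND seq=7295 -> fresh
Step 4: SEND seq=7425 -> fresh
Step 5: SEND seq=5000 -> fresh

Answer: none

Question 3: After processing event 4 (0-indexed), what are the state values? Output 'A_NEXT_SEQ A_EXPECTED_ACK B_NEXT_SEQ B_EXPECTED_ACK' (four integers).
After event 0: A_seq=5000 A_ack=7000 B_seq=7000 B_ack=5000
After event 1: A_seq=5000 A_ack=7190 B_seq=7190 B_ack=5000
After event 2: A_seq=5000 A_ack=7190 B_seq=7295 B_ack=5000
After event 3: A_seq=5000 A_ack=7190 B_seq=7425 B_ack=5000
After event 4: A_seq=5000 A_ack=7190 B_seq=7491 B_ack=5000

5000 7190 7491 5000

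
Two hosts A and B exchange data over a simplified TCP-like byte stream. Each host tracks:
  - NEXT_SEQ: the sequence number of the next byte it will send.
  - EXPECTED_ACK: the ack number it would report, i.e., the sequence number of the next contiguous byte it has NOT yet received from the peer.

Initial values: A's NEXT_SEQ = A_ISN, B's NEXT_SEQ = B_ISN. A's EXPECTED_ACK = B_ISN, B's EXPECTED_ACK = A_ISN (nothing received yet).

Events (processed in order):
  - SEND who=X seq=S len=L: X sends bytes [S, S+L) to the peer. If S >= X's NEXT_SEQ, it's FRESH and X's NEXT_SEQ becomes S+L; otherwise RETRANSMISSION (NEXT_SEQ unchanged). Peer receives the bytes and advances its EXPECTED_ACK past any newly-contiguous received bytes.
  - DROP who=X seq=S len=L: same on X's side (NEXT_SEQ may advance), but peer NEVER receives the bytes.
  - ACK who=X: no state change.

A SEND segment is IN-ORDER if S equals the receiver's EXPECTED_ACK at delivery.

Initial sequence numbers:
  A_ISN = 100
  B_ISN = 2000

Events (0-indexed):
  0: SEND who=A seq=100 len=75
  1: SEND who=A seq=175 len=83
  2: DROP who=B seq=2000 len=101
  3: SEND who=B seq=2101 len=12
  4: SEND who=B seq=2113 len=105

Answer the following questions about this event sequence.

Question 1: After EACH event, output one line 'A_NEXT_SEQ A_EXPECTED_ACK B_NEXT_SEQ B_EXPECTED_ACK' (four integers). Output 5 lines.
175 2000 2000 175
258 2000 2000 258
258 2000 2101 258
258 2000 2113 258
258 2000 2218 258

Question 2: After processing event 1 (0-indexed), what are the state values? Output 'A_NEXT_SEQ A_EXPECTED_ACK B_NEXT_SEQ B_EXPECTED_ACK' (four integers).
After event 0: A_seq=175 A_ack=2000 B_seq=2000 B_ack=175
After event 1: A_seq=258 A_ack=2000 B_seq=2000 B_ack=258

258 2000 2000 258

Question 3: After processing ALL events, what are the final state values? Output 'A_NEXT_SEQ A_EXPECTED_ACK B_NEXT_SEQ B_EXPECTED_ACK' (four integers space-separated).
Answer: 258 2000 2218 258

Derivation:
After event 0: A_seq=175 A_ack=2000 B_seq=2000 B_ack=175
After event 1: A_seq=258 A_ack=2000 B_seq=2000 B_ack=258
After event 2: A_seq=258 A_ack=2000 B_seq=2101 B_ack=258
After event 3: A_seq=258 A_ack=2000 B_seq=2113 B_ack=258
After event 4: A_seq=258 A_ack=2000 B_seq=2218 B_ack=258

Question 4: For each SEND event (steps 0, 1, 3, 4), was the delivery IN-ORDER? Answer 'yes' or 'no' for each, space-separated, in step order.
Answer: yes yes no no

Derivation:
Step 0: SEND seq=100 -> in-order
Step 1: SEND seq=175 -> in-order
Step 3: SEND seq=2101 -> out-of-order
Step 4: SEND seq=2113 -> out-of-order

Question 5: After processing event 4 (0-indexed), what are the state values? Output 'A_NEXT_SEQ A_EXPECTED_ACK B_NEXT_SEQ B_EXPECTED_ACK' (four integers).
After event 0: A_seq=175 A_ack=2000 B_seq=2000 B_ack=175
After event 1: A_seq=258 A_ack=2000 B_seq=2000 B_ack=258
After event 2: A_seq=258 A_ack=2000 B_seq=2101 B_ack=258
After event 3: A_seq=258 A_ack=2000 B_seq=2113 B_ack=258
After event 4: A_seq=258 A_ack=2000 B_seq=2218 B_ack=258

258 2000 2218 258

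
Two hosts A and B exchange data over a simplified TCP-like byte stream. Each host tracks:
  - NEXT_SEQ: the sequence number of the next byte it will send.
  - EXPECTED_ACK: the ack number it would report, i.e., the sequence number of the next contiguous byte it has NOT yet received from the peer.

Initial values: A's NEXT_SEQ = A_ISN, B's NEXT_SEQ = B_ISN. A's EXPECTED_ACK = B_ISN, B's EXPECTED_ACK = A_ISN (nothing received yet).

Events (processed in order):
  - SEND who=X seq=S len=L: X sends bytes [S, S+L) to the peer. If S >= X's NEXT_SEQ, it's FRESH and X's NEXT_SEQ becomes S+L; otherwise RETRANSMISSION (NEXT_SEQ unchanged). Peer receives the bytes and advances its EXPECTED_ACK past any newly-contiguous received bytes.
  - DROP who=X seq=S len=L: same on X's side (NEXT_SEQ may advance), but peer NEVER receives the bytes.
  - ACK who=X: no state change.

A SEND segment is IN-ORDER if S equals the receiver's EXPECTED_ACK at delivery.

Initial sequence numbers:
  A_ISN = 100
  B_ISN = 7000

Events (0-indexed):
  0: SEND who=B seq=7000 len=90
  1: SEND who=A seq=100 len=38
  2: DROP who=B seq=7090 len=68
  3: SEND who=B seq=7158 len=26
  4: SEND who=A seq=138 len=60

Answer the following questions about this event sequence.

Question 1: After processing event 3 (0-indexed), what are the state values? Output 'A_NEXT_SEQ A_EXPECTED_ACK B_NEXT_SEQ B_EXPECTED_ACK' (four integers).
After event 0: A_seq=100 A_ack=7090 B_seq=7090 B_ack=100
After event 1: A_seq=138 A_ack=7090 B_seq=7090 B_ack=138
After event 2: A_seq=138 A_ack=7090 B_seq=7158 B_ack=138
After event 3: A_seq=138 A_ack=7090 B_seq=7184 B_ack=138

138 7090 7184 138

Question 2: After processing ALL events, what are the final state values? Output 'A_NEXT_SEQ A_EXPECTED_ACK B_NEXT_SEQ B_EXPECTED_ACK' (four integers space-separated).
Answer: 198 7090 7184 198

Derivation:
After event 0: A_seq=100 A_ack=7090 B_seq=7090 B_ack=100
After event 1: A_seq=138 A_ack=7090 B_seq=7090 B_ack=138
After event 2: A_seq=138 A_ack=7090 B_seq=7158 B_ack=138
After event 3: A_seq=138 A_ack=7090 B_seq=7184 B_ack=138
After event 4: A_seq=198 A_ack=7090 B_seq=7184 B_ack=198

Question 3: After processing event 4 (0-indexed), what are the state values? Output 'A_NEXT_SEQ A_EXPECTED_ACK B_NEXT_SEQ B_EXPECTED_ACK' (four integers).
After event 0: A_seq=100 A_ack=7090 B_seq=7090 B_ack=100
After event 1: A_seq=138 A_ack=7090 B_seq=7090 B_ack=138
After event 2: A_seq=138 A_ack=7090 B_seq=7158 B_ack=138
After event 3: A_seq=138 A_ack=7090 B_seq=7184 B_ack=138
After event 4: A_seq=198 A_ack=7090 B_seq=7184 B_ack=198

198 7090 7184 198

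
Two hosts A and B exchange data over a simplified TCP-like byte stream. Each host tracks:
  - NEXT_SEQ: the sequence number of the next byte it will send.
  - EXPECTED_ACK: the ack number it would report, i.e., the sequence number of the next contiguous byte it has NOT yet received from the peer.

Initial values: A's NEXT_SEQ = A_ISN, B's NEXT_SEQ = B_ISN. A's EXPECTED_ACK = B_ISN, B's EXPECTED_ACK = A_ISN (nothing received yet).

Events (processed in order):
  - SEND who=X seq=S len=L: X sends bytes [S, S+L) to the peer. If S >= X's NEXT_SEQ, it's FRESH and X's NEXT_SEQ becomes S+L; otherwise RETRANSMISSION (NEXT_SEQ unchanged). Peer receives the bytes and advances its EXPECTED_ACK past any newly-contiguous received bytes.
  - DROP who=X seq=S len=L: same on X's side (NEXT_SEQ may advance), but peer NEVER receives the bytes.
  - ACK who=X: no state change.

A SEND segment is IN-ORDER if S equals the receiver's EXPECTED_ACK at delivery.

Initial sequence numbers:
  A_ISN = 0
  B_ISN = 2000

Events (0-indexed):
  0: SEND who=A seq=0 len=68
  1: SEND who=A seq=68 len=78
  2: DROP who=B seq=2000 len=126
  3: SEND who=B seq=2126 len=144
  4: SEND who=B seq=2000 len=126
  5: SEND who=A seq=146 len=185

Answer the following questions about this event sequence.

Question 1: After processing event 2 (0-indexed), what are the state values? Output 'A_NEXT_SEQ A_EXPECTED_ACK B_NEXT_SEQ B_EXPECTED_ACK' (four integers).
After event 0: A_seq=68 A_ack=2000 B_seq=2000 B_ack=68
After event 1: A_seq=146 A_ack=2000 B_seq=2000 B_ack=146
After event 2: A_seq=146 A_ack=2000 B_seq=2126 B_ack=146

146 2000 2126 146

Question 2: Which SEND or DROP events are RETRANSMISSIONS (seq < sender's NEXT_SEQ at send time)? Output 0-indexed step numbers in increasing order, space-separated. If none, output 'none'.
Step 0: SEND seq=0 -> fresh
Step 1: SEND seq=68 -> fresh
Step 2: DROP seq=2000 -> fresh
Step 3: SEND seq=2126 -> fresh
Step 4: SEND seq=2000 -> retransmit
Step 5: SEND seq=146 -> fresh

Answer: 4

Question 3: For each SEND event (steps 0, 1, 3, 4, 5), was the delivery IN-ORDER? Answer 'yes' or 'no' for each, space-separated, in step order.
Step 0: SEND seq=0 -> in-order
Step 1: SEND seq=68 -> in-order
Step 3: SEND seq=2126 -> out-of-order
Step 4: SEND seq=2000 -> in-order
Step 5: SEND seq=146 -> in-order

Answer: yes yes no yes yes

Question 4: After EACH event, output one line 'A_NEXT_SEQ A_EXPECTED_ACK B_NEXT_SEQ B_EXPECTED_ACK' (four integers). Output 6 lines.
68 2000 2000 68
146 2000 2000 146
146 2000 2126 146
146 2000 2270 146
146 2270 2270 146
331 2270 2270 331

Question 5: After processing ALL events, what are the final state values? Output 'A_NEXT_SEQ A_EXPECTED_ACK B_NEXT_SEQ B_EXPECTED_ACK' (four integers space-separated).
Answer: 331 2270 2270 331

Derivation:
After event 0: A_seq=68 A_ack=2000 B_seq=2000 B_ack=68
After event 1: A_seq=146 A_ack=2000 B_seq=2000 B_ack=146
After event 2: A_seq=146 A_ack=2000 B_seq=2126 B_ack=146
After event 3: A_seq=146 A_ack=2000 B_seq=2270 B_ack=146
After event 4: A_seq=146 A_ack=2270 B_seq=2270 B_ack=146
After event 5: A_seq=331 A_ack=2270 B_seq=2270 B_ack=331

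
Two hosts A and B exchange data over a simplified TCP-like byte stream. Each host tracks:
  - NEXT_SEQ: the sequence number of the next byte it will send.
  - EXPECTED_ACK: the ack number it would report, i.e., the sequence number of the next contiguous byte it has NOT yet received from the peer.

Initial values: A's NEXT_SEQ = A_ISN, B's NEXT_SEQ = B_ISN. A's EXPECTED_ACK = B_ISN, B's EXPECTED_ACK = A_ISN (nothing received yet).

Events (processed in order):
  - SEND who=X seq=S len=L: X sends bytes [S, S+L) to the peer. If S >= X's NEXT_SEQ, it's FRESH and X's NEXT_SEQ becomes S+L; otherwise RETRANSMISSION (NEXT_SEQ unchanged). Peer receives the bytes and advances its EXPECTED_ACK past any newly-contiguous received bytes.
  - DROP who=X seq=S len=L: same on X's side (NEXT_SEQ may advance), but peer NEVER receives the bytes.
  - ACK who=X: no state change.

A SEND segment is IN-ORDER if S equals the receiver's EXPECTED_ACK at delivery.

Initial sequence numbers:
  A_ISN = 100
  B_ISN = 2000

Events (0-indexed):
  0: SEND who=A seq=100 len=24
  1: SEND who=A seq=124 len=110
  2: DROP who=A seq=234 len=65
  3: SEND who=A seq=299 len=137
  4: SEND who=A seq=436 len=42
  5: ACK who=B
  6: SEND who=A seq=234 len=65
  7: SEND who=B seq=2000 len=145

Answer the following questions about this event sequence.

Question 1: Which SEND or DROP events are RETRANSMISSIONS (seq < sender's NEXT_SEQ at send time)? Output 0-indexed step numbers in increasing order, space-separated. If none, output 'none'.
Answer: 6

Derivation:
Step 0: SEND seq=100 -> fresh
Step 1: SEND seq=124 -> fresh
Step 2: DROP seq=234 -> fresh
Step 3: SEND seq=299 -> fresh
Step 4: SEND seq=436 -> fresh
Step 6: SEND seq=234 -> retransmit
Step 7: SEND seq=2000 -> fresh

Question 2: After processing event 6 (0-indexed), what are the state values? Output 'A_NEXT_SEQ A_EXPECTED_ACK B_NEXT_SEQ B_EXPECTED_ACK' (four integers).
After event 0: A_seq=124 A_ack=2000 B_seq=2000 B_ack=124
After event 1: A_seq=234 A_ack=2000 B_seq=2000 B_ack=234
After event 2: A_seq=299 A_ack=2000 B_seq=2000 B_ack=234
After event 3: A_seq=436 A_ack=2000 B_seq=2000 B_ack=234
After event 4: A_seq=478 A_ack=2000 B_seq=2000 B_ack=234
After event 5: A_seq=478 A_ack=2000 B_seq=2000 B_ack=234
After event 6: A_seq=478 A_ack=2000 B_seq=2000 B_ack=478

478 2000 2000 478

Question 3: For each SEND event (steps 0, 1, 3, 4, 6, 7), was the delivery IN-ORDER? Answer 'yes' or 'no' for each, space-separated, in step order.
Answer: yes yes no no yes yes

Derivation:
Step 0: SEND seq=100 -> in-order
Step 1: SEND seq=124 -> in-order
Step 3: SEND seq=299 -> out-of-order
Step 4: SEND seq=436 -> out-of-order
Step 6: SEND seq=234 -> in-order
Step 7: SEND seq=2000 -> in-order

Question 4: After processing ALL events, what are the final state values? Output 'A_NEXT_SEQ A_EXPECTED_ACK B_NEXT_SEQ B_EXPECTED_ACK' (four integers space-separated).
After event 0: A_seq=124 A_ack=2000 B_seq=2000 B_ack=124
After event 1: A_seq=234 A_ack=2000 B_seq=2000 B_ack=234
After event 2: A_seq=299 A_ack=2000 B_seq=2000 B_ack=234
After event 3: A_seq=436 A_ack=2000 B_seq=2000 B_ack=234
After event 4: A_seq=478 A_ack=2000 B_seq=2000 B_ack=234
After event 5: A_seq=478 A_ack=2000 B_seq=2000 B_ack=234
After event 6: A_seq=478 A_ack=2000 B_seq=2000 B_ack=478
After event 7: A_seq=478 A_ack=2145 B_seq=2145 B_ack=478

Answer: 478 2145 2145 478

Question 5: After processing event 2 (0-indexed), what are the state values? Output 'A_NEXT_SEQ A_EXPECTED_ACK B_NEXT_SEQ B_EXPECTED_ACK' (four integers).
After event 0: A_seq=124 A_ack=2000 B_seq=2000 B_ack=124
After event 1: A_seq=234 A_ack=2000 B_seq=2000 B_ack=234
After event 2: A_seq=299 A_ack=2000 B_seq=2000 B_ack=234

299 2000 2000 234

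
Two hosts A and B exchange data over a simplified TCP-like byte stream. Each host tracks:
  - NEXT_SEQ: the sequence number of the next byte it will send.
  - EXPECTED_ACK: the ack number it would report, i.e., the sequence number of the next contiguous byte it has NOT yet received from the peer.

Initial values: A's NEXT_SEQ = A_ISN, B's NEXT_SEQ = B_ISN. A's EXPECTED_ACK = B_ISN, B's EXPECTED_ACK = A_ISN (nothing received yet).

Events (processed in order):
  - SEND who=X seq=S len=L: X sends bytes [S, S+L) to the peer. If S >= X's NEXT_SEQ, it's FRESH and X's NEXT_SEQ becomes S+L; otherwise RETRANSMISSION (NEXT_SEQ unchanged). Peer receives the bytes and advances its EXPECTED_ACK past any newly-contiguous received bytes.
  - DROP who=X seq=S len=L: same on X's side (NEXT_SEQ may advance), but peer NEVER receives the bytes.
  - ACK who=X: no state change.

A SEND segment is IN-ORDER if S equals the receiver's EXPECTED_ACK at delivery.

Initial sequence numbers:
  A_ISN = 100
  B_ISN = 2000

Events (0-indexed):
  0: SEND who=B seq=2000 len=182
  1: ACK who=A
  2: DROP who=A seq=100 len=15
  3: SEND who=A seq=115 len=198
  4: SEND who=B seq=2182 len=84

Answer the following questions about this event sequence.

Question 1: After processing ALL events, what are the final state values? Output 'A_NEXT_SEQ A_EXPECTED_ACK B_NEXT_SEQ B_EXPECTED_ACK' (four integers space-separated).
After event 0: A_seq=100 A_ack=2182 B_seq=2182 B_ack=100
After event 1: A_seq=100 A_ack=2182 B_seq=2182 B_ack=100
After event 2: A_seq=115 A_ack=2182 B_seq=2182 B_ack=100
After event 3: A_seq=313 A_ack=2182 B_seq=2182 B_ack=100
After event 4: A_seq=313 A_ack=2266 B_seq=2266 B_ack=100

Answer: 313 2266 2266 100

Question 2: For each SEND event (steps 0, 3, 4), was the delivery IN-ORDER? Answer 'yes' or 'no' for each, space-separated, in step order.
Answer: yes no yes

Derivation:
Step 0: SEND seq=2000 -> in-order
Step 3: SEND seq=115 -> out-of-order
Step 4: SEND seq=2182 -> in-order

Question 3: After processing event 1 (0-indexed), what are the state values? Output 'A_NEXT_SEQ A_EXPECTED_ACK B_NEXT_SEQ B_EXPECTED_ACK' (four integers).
After event 0: A_seq=100 A_ack=2182 B_seq=2182 B_ack=100
After event 1: A_seq=100 A_ack=2182 B_seq=2182 B_ack=100

100 2182 2182 100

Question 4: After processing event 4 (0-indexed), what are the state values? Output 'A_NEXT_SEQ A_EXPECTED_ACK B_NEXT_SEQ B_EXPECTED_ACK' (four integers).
After event 0: A_seq=100 A_ack=2182 B_seq=2182 B_ack=100
After event 1: A_seq=100 A_ack=2182 B_seq=2182 B_ack=100
After event 2: A_seq=115 A_ack=2182 B_seq=2182 B_ack=100
After event 3: A_seq=313 A_ack=2182 B_seq=2182 B_ack=100
After event 4: A_seq=313 A_ack=2266 B_seq=2266 B_ack=100

313 2266 2266 100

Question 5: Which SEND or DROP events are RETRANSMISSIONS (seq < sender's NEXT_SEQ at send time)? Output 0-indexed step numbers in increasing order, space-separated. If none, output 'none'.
Answer: none

Derivation:
Step 0: SEND seq=2000 -> fresh
Step 2: DROP seq=100 -> fresh
Step 3: SEND seq=115 -> fresh
Step 4: SEND seq=2182 -> fresh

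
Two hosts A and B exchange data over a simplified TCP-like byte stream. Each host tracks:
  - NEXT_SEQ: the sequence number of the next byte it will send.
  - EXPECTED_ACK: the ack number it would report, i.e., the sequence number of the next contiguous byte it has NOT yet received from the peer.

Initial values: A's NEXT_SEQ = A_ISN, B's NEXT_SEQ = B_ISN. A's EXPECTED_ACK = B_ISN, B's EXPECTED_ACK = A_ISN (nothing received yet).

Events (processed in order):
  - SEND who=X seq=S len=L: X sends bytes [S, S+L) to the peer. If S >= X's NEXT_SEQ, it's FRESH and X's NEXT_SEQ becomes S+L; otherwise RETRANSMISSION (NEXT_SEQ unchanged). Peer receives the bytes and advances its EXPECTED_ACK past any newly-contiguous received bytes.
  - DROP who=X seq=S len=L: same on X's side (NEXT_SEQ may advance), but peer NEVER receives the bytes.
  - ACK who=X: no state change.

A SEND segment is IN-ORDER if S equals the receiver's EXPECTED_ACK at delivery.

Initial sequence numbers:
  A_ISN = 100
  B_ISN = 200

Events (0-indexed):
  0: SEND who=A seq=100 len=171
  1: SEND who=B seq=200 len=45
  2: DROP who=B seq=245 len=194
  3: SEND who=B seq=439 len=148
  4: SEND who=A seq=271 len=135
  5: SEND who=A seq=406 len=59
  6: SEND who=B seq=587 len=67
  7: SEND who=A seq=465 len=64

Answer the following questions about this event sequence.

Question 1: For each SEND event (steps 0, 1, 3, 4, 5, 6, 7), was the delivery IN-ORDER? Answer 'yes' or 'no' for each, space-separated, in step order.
Step 0: SEND seq=100 -> in-order
Step 1: SEND seq=200 -> in-order
Step 3: SEND seq=439 -> out-of-order
Step 4: SEND seq=271 -> in-order
Step 5: SEND seq=406 -> in-order
Step 6: SEND seq=587 -> out-of-order
Step 7: SEND seq=465 -> in-order

Answer: yes yes no yes yes no yes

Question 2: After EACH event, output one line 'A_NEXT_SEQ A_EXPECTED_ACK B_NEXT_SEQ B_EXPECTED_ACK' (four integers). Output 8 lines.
271 200 200 271
271 245 245 271
271 245 439 271
271 245 587 271
406 245 587 406
465 245 587 465
465 245 654 465
529 245 654 529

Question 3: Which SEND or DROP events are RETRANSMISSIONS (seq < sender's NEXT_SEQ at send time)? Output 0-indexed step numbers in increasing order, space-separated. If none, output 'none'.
Step 0: SEND seq=100 -> fresh
Step 1: SEND seq=200 -> fresh
Step 2: DROP seq=245 -> fresh
Step 3: SEND seq=439 -> fresh
Step 4: SEND seq=271 -> fresh
Step 5: SEND seq=406 -> fresh
Step 6: SEND seq=587 -> fresh
Step 7: SEND seq=465 -> fresh

Answer: none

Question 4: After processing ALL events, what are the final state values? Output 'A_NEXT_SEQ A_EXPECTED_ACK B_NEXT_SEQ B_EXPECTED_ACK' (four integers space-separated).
Answer: 529 245 654 529

Derivation:
After event 0: A_seq=271 A_ack=200 B_seq=200 B_ack=271
After event 1: A_seq=271 A_ack=245 B_seq=245 B_ack=271
After event 2: A_seq=271 A_ack=245 B_seq=439 B_ack=271
After event 3: A_seq=271 A_ack=245 B_seq=587 B_ack=271
After event 4: A_seq=406 A_ack=245 B_seq=587 B_ack=406
After event 5: A_seq=465 A_ack=245 B_seq=587 B_ack=465
After event 6: A_seq=465 A_ack=245 B_seq=654 B_ack=465
After event 7: A_seq=529 A_ack=245 B_seq=654 B_ack=529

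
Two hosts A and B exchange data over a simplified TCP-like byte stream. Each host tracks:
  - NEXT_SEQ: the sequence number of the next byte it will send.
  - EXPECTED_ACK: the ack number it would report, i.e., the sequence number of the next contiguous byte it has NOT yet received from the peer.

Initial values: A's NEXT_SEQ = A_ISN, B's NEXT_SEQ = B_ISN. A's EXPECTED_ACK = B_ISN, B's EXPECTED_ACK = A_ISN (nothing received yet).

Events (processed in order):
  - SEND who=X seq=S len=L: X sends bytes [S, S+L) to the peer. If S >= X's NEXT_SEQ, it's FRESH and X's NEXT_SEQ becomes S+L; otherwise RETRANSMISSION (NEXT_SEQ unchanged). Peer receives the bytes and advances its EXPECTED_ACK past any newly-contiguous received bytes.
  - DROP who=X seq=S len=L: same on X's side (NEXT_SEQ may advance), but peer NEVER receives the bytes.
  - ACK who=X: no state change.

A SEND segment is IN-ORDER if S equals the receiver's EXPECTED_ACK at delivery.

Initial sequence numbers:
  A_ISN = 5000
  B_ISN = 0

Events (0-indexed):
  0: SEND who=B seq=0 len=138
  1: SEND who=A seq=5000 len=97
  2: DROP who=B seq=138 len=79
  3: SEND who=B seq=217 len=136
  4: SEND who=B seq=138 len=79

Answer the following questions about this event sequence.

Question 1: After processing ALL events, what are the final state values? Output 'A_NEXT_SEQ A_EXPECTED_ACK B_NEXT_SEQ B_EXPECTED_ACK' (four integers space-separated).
Answer: 5097 353 353 5097

Derivation:
After event 0: A_seq=5000 A_ack=138 B_seq=138 B_ack=5000
After event 1: A_seq=5097 A_ack=138 B_seq=138 B_ack=5097
After event 2: A_seq=5097 A_ack=138 B_seq=217 B_ack=5097
After event 3: A_seq=5097 A_ack=138 B_seq=353 B_ack=5097
After event 4: A_seq=5097 A_ack=353 B_seq=353 B_ack=5097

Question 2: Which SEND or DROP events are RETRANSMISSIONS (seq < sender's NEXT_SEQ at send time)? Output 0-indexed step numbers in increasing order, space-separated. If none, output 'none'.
Answer: 4

Derivation:
Step 0: SEND seq=0 -> fresh
Step 1: SEND seq=5000 -> fresh
Step 2: DROP seq=138 -> fresh
Step 3: SEND seq=217 -> fresh
Step 4: SEND seq=138 -> retransmit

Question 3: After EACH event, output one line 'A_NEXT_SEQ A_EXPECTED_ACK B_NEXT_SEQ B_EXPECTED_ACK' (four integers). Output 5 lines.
5000 138 138 5000
5097 138 138 5097
5097 138 217 5097
5097 138 353 5097
5097 353 353 5097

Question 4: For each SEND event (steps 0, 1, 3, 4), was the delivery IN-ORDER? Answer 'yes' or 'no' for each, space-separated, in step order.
Answer: yes yes no yes

Derivation:
Step 0: SEND seq=0 -> in-order
Step 1: SEND seq=5000 -> in-order
Step 3: SEND seq=217 -> out-of-order
Step 4: SEND seq=138 -> in-order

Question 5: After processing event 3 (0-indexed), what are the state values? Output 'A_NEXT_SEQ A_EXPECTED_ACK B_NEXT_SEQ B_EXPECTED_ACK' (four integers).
After event 0: A_seq=5000 A_ack=138 B_seq=138 B_ack=5000
After event 1: A_seq=5097 A_ack=138 B_seq=138 B_ack=5097
After event 2: A_seq=5097 A_ack=138 B_seq=217 B_ack=5097
After event 3: A_seq=5097 A_ack=138 B_seq=353 B_ack=5097

5097 138 353 5097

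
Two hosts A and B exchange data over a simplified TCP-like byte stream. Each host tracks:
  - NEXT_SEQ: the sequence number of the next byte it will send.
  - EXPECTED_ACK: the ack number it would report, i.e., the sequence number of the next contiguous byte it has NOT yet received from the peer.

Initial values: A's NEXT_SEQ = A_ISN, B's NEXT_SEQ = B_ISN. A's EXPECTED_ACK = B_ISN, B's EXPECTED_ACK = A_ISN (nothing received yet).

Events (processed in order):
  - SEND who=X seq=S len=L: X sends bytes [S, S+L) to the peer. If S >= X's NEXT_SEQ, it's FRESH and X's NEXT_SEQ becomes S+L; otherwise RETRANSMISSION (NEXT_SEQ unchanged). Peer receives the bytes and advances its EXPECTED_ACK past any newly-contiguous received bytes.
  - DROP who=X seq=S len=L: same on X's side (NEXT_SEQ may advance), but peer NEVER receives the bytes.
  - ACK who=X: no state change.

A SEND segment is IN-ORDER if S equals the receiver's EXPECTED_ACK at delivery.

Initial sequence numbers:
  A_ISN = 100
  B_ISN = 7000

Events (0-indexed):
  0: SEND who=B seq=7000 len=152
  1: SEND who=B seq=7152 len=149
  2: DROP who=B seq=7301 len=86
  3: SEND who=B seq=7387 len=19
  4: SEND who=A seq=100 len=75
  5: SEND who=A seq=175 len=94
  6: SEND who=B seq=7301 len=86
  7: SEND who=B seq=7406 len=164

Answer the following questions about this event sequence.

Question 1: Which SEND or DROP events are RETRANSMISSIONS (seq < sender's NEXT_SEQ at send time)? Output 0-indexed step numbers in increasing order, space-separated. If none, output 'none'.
Answer: 6

Derivation:
Step 0: SEND seq=7000 -> fresh
Step 1: SEND seq=7152 -> fresh
Step 2: DROP seq=7301 -> fresh
Step 3: SEND seq=7387 -> fresh
Step 4: SEND seq=100 -> fresh
Step 5: SEND seq=175 -> fresh
Step 6: SEND seq=7301 -> retransmit
Step 7: SEND seq=7406 -> fresh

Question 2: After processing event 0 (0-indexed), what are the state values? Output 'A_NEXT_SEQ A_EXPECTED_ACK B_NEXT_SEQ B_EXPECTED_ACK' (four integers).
After event 0: A_seq=100 A_ack=7152 B_seq=7152 B_ack=100

100 7152 7152 100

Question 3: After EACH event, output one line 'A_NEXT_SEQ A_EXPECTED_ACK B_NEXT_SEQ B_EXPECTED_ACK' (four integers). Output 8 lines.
100 7152 7152 100
100 7301 7301 100
100 7301 7387 100
100 7301 7406 100
175 7301 7406 175
269 7301 7406 269
269 7406 7406 269
269 7570 7570 269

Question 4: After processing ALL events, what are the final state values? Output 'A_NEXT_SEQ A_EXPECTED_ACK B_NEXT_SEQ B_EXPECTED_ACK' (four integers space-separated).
Answer: 269 7570 7570 269

Derivation:
After event 0: A_seq=100 A_ack=7152 B_seq=7152 B_ack=100
After event 1: A_seq=100 A_ack=7301 B_seq=7301 B_ack=100
After event 2: A_seq=100 A_ack=7301 B_seq=7387 B_ack=100
After event 3: A_seq=100 A_ack=7301 B_seq=7406 B_ack=100
After event 4: A_seq=175 A_ack=7301 B_seq=7406 B_ack=175
After event 5: A_seq=269 A_ack=7301 B_seq=7406 B_ack=269
After event 6: A_seq=269 A_ack=7406 B_seq=7406 B_ack=269
After event 7: A_seq=269 A_ack=7570 B_seq=7570 B_ack=269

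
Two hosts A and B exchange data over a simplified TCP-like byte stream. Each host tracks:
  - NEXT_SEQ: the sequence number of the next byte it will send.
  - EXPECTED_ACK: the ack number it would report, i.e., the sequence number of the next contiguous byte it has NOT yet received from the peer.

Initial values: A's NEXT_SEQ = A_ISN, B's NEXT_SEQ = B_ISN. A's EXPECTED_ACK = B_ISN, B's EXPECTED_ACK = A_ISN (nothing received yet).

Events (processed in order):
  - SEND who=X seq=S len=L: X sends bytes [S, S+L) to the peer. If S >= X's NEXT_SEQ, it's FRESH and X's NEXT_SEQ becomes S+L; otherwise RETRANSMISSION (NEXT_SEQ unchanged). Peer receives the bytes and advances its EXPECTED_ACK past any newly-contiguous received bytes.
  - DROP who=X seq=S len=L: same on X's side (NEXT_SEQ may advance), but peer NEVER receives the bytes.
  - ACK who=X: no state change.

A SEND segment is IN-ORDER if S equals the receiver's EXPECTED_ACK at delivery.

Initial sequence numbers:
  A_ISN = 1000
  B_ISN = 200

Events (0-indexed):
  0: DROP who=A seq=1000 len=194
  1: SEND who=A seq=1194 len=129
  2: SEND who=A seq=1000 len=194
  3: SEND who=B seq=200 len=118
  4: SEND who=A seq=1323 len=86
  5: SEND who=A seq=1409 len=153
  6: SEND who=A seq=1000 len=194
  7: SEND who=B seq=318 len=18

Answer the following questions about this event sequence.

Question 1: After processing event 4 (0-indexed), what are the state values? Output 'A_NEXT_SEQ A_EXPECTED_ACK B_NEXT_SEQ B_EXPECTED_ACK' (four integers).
After event 0: A_seq=1194 A_ack=200 B_seq=200 B_ack=1000
After event 1: A_seq=1323 A_ack=200 B_seq=200 B_ack=1000
After event 2: A_seq=1323 A_ack=200 B_seq=200 B_ack=1323
After event 3: A_seq=1323 A_ack=318 B_seq=318 B_ack=1323
After event 4: A_seq=1409 A_ack=318 B_seq=318 B_ack=1409

1409 318 318 1409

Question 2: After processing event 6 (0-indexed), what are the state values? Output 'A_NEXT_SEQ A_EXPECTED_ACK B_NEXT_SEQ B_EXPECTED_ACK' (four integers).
After event 0: A_seq=1194 A_ack=200 B_seq=200 B_ack=1000
After event 1: A_seq=1323 A_ack=200 B_seq=200 B_ack=1000
After event 2: A_seq=1323 A_ack=200 B_seq=200 B_ack=1323
After event 3: A_seq=1323 A_ack=318 B_seq=318 B_ack=1323
After event 4: A_seq=1409 A_ack=318 B_seq=318 B_ack=1409
After event 5: A_seq=1562 A_ack=318 B_seq=318 B_ack=1562
After event 6: A_seq=1562 A_ack=318 B_seq=318 B_ack=1562

1562 318 318 1562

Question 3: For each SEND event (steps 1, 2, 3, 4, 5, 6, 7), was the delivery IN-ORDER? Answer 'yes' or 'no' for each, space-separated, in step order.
Answer: no yes yes yes yes no yes

Derivation:
Step 1: SEND seq=1194 -> out-of-order
Step 2: SEND seq=1000 -> in-order
Step 3: SEND seq=200 -> in-order
Step 4: SEND seq=1323 -> in-order
Step 5: SEND seq=1409 -> in-order
Step 6: SEND seq=1000 -> out-of-order
Step 7: SEND seq=318 -> in-order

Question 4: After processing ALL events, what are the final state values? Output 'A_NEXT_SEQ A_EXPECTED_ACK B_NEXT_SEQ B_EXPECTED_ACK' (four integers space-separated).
Answer: 1562 336 336 1562

Derivation:
After event 0: A_seq=1194 A_ack=200 B_seq=200 B_ack=1000
After event 1: A_seq=1323 A_ack=200 B_seq=200 B_ack=1000
After event 2: A_seq=1323 A_ack=200 B_seq=200 B_ack=1323
After event 3: A_seq=1323 A_ack=318 B_seq=318 B_ack=1323
After event 4: A_seq=1409 A_ack=318 B_seq=318 B_ack=1409
After event 5: A_seq=1562 A_ack=318 B_seq=318 B_ack=1562
After event 6: A_seq=1562 A_ack=318 B_seq=318 B_ack=1562
After event 7: A_seq=1562 A_ack=336 B_seq=336 B_ack=1562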